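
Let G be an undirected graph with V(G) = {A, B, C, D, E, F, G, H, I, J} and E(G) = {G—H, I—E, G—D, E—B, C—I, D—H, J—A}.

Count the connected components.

From A: component {A, J}.
From B: component {B, C, E, I}.
From D: component {D, G, H}.
From F: component {F}.
That's 4 components.

4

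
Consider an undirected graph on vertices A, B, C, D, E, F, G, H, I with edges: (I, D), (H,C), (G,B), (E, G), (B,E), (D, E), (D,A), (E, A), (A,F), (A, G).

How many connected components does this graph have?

From A: component {A, B, D, E, F, G, I}.
From C: component {C, H}.
That's 2 components.

2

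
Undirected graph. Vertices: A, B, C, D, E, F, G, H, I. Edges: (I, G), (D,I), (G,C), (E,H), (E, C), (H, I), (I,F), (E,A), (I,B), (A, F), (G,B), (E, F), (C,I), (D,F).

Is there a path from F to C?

Explore from F.
Distance 1: reach A, D, E, I.
Distance 2: reach B, C, G, H.
Found C.

Yes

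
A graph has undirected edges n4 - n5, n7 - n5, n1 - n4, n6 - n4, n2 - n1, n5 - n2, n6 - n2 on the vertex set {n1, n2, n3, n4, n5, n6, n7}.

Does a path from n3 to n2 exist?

No

n3 has no edges, so nothing is reachable from it.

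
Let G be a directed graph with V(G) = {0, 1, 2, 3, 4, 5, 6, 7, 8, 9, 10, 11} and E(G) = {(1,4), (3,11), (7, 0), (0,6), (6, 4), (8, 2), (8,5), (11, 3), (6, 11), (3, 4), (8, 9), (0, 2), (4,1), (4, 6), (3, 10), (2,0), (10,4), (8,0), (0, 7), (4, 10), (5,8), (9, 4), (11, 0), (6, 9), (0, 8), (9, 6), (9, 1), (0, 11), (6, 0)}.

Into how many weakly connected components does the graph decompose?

From 0: component {0, 1, 2, 3, 4, 5, 6, 7, 8, 9, 10, 11}.
That's 1 component.

1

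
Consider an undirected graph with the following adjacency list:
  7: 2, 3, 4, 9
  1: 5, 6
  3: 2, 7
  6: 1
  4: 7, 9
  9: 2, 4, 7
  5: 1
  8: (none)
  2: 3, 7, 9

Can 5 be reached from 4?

No

Explore from 4.
Distance 1: reach 7, 9.
Distance 2: reach 2, 3.
The search is exhausted without reaching 5; it lies in a different component.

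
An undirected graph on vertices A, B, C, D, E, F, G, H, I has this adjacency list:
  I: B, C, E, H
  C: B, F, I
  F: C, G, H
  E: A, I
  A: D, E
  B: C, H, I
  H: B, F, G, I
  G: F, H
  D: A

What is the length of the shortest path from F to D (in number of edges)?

Distance 0: F.
Distance 1: C, G, H.
Distance 2: B, I.
Distance 3: E.
Distance 4: A.
Distance 5: D — contains D.

5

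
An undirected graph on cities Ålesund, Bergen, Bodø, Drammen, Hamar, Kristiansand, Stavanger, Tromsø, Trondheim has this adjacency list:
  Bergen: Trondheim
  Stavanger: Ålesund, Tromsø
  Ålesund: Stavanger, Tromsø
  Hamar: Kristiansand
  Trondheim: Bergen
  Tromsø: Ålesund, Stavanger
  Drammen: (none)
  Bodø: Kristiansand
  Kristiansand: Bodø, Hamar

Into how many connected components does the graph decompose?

4

From Ålesund: component {Ålesund, Stavanger, Tromsø}.
From Bergen: component {Bergen, Trondheim}.
From Bodø: component {Bodø, Hamar, Kristiansand}.
From Drammen: component {Drammen}.
That's 4 components.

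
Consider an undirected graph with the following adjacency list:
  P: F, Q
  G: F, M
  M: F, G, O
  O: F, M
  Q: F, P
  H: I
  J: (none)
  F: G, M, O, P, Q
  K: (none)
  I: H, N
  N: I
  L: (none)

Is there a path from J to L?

J has no edges, so nothing is reachable from it.

No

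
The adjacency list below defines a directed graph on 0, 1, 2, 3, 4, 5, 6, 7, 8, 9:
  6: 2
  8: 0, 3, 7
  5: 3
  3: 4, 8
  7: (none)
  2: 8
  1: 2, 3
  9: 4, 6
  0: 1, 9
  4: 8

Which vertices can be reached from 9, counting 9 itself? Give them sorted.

0, 1, 2, 3, 4, 6, 7, 8, 9

Start at 9.
Its neighbours: 4, 6.
Then their neighbours: 2, 8.
Then next layer: 0, 3, 7.
Then next layer: 1.
Nothing further is reachable.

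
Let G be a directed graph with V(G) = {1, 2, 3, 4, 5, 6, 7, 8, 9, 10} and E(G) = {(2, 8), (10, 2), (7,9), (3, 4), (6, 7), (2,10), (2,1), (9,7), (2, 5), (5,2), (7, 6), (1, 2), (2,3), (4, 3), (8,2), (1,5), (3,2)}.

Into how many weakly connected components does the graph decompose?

2

From 1: component {1, 2, 3, 4, 5, 8, 10}.
From 6: component {6, 7, 9}.
That's 2 components.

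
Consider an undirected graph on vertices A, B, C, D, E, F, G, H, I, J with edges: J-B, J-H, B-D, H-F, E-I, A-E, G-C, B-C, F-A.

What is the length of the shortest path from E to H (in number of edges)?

3

Distance 0: E.
Distance 1: A, I.
Distance 2: F.
Distance 3: H — contains H.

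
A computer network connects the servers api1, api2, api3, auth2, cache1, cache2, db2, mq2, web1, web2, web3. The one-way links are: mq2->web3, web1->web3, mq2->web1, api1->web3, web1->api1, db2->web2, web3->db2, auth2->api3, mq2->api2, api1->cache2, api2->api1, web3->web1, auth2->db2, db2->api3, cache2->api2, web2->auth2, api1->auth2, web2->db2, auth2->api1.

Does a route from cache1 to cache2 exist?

cache1 has no outgoing edges, so nothing is reachable from it.

No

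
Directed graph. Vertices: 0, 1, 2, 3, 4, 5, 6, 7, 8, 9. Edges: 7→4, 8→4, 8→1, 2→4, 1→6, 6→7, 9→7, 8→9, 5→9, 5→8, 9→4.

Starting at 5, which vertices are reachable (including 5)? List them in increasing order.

1, 4, 5, 6, 7, 8, 9

Start at 5.
Its neighbours: 8, 9.
Then their neighbours: 1, 4, 7.
Then next layer: 6.
Nothing further is reachable.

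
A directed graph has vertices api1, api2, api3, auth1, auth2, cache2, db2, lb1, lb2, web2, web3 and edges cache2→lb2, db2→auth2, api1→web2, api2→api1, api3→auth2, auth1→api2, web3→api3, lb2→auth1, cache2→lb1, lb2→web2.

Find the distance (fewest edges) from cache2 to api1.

Distance 0: cache2.
Distance 1: lb1, lb2.
Distance 2: auth1, web2.
Distance 3: api2.
Distance 4: api1 — contains api1.

4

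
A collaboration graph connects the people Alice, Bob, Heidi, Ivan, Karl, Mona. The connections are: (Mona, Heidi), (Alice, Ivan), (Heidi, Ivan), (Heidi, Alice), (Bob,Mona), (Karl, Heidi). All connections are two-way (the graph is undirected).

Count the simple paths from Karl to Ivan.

2

Karl–Heidi–Alice–Ivan
Karl–Heidi–Ivan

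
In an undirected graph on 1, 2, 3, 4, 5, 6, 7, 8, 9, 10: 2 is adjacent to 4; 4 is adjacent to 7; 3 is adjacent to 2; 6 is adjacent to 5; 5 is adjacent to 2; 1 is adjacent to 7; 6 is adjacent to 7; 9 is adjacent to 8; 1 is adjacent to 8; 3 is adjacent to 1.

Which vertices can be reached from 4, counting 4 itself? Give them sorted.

Start at 4.
Its neighbours: 2, 7.
Then their neighbours: 1, 3, 5, 6.
Then next layer: 8.
Then next layer: 9.
Nothing further is reachable.

1, 2, 3, 4, 5, 6, 7, 8, 9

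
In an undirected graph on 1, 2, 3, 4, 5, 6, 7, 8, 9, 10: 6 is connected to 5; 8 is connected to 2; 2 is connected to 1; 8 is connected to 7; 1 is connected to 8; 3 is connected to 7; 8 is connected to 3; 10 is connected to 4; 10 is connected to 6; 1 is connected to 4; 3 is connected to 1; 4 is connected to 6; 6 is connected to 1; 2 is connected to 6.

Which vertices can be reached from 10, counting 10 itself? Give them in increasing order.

1, 2, 3, 4, 5, 6, 7, 8, 10

Start at 10.
Its neighbours: 4, 6.
Then their neighbours: 1, 2, 5.
Then next layer: 3, 8.
Then next layer: 7.
Nothing further is reachable.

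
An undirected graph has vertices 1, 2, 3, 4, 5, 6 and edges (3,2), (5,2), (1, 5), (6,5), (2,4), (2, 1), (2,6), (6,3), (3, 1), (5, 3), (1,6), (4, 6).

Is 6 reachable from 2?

Explore from 2.
Distance 1: reach 1, 3, 4, 5, 6.
Found 6.

Yes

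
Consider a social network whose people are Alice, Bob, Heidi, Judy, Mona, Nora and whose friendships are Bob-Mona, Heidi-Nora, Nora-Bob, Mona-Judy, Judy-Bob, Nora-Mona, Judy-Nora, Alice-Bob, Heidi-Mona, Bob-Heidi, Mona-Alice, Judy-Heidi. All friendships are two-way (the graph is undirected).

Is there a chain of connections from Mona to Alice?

Yes

Explore from Mona.
Distance 1: reach Alice, Bob, Heidi, Judy, Nora.
Found Alice.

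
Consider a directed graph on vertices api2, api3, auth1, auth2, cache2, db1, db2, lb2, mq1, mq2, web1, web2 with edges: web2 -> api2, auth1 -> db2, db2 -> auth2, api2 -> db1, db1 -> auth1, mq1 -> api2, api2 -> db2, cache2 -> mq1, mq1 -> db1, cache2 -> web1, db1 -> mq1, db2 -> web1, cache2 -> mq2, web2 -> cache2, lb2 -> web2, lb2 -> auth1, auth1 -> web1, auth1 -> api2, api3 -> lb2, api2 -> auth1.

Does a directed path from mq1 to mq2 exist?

Explore from mq1.
Distance 1: reach api2, db1.
Distance 2: reach auth1, db2.
Distance 3: reach auth2, web1.
The search from mq1 is exhausted; no directed path reaches mq2.

No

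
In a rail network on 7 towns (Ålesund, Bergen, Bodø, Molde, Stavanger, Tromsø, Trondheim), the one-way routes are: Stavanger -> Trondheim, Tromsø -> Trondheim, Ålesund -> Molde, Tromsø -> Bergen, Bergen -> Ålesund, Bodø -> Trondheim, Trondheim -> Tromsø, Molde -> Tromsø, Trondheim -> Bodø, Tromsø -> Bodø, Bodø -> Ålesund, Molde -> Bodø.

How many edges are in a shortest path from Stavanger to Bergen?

3

Distance 0: Stavanger.
Distance 1: Trondheim.
Distance 2: Bodø, Tromsø.
Distance 3: Ålesund, Bergen — contains Bergen.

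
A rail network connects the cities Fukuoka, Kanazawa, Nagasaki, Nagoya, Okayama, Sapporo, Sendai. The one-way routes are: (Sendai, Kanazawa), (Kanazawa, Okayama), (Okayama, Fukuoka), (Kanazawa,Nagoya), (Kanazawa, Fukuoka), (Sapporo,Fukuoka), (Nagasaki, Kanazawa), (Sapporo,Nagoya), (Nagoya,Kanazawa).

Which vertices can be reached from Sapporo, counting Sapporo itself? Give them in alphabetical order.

Fukuoka, Kanazawa, Nagoya, Okayama, Sapporo

Start at Sapporo.
Its neighbours: Fukuoka, Nagoya.
Then their neighbours: Kanazawa.
Then next layer: Okayama.
Nothing further is reachable.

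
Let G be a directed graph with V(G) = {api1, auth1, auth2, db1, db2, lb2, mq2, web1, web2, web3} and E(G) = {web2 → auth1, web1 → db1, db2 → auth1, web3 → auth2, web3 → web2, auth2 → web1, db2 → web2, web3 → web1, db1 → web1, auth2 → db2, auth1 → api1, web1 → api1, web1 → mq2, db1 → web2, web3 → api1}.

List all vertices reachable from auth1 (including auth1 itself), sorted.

Start at auth1.
Its neighbours: api1.
Nothing further is reachable.

api1, auth1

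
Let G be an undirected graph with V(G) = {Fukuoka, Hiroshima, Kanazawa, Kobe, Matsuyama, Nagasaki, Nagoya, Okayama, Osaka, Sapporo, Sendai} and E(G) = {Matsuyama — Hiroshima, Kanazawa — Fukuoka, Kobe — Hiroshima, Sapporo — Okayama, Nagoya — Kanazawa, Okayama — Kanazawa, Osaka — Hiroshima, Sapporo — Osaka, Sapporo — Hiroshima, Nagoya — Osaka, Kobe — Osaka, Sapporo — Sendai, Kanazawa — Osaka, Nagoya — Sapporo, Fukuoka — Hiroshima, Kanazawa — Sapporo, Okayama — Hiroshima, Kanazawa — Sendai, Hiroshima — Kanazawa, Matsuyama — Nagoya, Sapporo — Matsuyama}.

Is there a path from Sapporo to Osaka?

Yes

Explore from Sapporo.
Distance 1: reach Hiroshima, Kanazawa, Matsuyama, Nagoya, Okayama, Osaka, Sendai.
Found Osaka.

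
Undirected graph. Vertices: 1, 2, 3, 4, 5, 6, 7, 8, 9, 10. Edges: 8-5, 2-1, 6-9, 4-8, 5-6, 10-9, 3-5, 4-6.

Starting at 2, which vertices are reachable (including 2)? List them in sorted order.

1, 2

Start at 2.
Its neighbours: 1.
Nothing further is reachable.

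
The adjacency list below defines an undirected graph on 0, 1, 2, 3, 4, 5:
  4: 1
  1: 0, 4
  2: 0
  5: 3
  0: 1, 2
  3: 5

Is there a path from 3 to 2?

No

Explore from 3.
Distance 1: reach 5.
The search is exhausted without reaching 2; it lies in a different component.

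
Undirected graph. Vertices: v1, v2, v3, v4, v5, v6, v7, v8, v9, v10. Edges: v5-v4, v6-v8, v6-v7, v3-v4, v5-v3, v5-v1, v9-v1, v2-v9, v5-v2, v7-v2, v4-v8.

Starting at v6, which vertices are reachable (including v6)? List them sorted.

Start at v6.
Its neighbours: v7, v8.
Then their neighbours: v2, v4.
Then next layer: v3, v5, v9.
Then next layer: v1.
Nothing further is reachable.

v1, v2, v3, v4, v5, v6, v7, v8, v9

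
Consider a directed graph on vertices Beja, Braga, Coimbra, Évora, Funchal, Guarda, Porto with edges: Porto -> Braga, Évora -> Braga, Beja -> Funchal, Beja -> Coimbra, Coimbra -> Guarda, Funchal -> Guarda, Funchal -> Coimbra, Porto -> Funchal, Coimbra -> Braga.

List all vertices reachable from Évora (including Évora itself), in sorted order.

Braga, Évora

Start at Évora.
Its neighbours: Braga.
Nothing further is reachable.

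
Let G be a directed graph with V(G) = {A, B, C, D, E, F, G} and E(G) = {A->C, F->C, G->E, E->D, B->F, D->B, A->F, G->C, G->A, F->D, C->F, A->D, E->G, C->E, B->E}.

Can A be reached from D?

Yes

Explore from D.
Distance 1: reach B.
Distance 2: reach E, F.
Distance 3: reach C, G.
Distance 4: reach A.
Found A.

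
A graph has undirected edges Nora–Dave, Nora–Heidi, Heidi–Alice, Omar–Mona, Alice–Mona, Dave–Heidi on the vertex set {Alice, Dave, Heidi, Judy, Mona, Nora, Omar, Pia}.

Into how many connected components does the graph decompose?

From Alice: component {Alice, Dave, Heidi, Mona, Nora, Omar}.
From Judy: component {Judy}.
From Pia: component {Pia}.
That's 3 components.

3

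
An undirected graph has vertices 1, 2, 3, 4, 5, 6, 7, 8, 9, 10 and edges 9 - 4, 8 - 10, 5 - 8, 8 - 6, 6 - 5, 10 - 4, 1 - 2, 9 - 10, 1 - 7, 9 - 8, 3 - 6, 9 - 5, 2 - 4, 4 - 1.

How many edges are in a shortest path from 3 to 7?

Distance 0: 3.
Distance 1: 6.
Distance 2: 5, 8.
Distance 3: 9, 10.
Distance 4: 4.
Distance 5: 1, 2.
Distance 6: 7 — contains 7.

6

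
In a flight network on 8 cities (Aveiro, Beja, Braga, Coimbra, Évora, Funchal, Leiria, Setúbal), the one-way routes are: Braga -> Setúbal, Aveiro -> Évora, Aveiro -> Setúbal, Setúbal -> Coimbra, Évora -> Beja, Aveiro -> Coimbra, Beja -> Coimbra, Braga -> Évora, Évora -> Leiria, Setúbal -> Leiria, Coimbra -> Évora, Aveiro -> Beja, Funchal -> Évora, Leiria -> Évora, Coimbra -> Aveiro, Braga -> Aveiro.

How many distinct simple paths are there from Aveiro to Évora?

5

Aveiro→Beja→Coimbra→Évora
Aveiro→Coimbra→Évora
Aveiro→Évora
Aveiro→Setúbal→Coimbra→Évora
Aveiro→Setúbal→Leiria→Évora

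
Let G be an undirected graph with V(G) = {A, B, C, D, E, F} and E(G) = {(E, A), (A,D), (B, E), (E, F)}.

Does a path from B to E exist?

Explore from B.
Distance 1: reach E.
Found E.

Yes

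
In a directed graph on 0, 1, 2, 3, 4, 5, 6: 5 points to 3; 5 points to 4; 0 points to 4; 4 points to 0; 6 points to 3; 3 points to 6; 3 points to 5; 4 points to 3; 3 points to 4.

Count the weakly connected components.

From 0: component {0, 3, 4, 5, 6}.
From 1: component {1}.
From 2: component {2}.
That's 3 components.

3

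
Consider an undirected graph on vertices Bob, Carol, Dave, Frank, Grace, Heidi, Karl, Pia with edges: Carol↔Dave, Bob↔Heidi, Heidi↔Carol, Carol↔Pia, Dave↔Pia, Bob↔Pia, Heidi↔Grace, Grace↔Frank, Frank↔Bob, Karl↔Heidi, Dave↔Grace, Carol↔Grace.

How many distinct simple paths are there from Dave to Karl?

Dave–Carol–Grace–Frank–Bob–Heidi–Karl
Dave–Carol–Grace–Heidi–Karl
Dave–Carol–Heidi–Karl
Dave–Carol–Pia–Bob–Frank–Grace–Heidi–Karl
Dave–Carol–Pia–Bob–Heidi–Karl
Dave–Grace–Carol–Heidi–Karl
Dave–Grace–Carol–Pia–Bob–Heidi–Karl
Dave–Grace–Frank–Bob–Heidi–Karl
... and 8 more.

16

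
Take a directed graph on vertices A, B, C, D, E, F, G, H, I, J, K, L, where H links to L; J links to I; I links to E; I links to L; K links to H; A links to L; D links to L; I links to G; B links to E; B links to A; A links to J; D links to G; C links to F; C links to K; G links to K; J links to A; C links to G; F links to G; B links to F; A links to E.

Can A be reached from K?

No

Explore from K.
Distance 1: reach H.
Distance 2: reach L.
The search from K is exhausted; no directed path reaches A.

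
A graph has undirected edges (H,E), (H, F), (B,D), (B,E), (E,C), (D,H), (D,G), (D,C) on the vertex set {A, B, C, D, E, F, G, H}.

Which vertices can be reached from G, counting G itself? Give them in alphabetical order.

B, C, D, E, F, G, H

Start at G.
Its neighbours: D.
Then their neighbours: B, C, H.
Then next layer: E, F.
Nothing further is reachable.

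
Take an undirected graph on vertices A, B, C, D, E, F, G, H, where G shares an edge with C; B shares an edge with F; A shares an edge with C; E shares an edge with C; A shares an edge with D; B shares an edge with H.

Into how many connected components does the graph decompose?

From A: component {A, C, D, E, G}.
From B: component {B, F, H}.
That's 2 components.

2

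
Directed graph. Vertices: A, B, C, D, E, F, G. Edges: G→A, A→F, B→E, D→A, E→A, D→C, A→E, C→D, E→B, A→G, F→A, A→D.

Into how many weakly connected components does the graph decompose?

1

From A: component {A, B, C, D, E, F, G}.
That's 1 component.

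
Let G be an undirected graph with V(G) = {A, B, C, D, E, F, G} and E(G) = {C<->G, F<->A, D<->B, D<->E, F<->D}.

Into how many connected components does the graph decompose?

2

From A: component {A, B, D, E, F}.
From C: component {C, G}.
That's 2 components.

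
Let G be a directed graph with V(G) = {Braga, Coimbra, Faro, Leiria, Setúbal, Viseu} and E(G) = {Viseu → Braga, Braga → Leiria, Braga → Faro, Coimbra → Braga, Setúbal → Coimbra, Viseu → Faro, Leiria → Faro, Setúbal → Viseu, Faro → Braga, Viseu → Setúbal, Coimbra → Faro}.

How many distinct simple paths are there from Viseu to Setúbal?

1

Viseu→Setúbal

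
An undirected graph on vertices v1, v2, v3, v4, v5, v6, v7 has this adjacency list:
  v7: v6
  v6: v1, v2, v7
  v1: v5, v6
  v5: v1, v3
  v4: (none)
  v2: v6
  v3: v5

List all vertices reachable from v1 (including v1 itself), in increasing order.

Start at v1.
Its neighbours: v5, v6.
Then their neighbours: v2, v3, v7.
Nothing further is reachable.

v1, v2, v3, v5, v6, v7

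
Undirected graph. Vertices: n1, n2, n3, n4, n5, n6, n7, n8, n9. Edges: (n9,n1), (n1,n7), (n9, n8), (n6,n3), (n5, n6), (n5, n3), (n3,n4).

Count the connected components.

From n1: component {n1, n7, n8, n9}.
From n2: component {n2}.
From n3: component {n3, n4, n5, n6}.
That's 3 components.

3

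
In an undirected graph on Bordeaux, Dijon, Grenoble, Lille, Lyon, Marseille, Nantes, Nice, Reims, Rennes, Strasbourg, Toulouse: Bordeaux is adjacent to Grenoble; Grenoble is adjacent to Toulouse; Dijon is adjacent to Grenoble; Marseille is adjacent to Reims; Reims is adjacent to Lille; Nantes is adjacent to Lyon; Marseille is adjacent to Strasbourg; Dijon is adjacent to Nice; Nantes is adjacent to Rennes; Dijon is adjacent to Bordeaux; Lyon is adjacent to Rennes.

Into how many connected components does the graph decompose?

3

From Bordeaux: component {Bordeaux, Dijon, Grenoble, Nice, Toulouse}.
From Lille: component {Lille, Marseille, Reims, Strasbourg}.
From Lyon: component {Lyon, Nantes, Rennes}.
That's 3 components.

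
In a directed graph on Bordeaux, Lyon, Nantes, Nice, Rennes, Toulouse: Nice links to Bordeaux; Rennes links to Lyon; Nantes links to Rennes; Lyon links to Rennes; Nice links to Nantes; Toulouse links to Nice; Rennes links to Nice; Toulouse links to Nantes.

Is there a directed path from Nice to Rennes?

Yes

Explore from Nice.
Distance 1: reach Bordeaux, Nantes.
Distance 2: reach Rennes.
Found Rennes.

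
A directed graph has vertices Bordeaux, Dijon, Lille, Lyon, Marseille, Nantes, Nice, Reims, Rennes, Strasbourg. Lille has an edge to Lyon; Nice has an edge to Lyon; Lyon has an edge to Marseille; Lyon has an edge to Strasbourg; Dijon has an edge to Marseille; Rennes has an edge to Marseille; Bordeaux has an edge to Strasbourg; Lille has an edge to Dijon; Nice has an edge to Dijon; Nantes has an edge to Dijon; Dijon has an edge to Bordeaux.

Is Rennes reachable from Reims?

Reims has no outgoing edges, so nothing is reachable from it.

No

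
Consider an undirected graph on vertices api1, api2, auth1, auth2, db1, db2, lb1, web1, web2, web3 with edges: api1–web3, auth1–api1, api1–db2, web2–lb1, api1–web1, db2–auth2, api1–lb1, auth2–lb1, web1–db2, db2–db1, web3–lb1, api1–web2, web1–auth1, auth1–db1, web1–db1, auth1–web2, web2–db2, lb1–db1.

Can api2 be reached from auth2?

No

Explore from auth2.
Distance 1: reach db2, lb1.
Distance 2: reach api1, db1, web1, web2, web3.
Distance 3: reach auth1.
The search is exhausted without reaching api2; it lies in a different component.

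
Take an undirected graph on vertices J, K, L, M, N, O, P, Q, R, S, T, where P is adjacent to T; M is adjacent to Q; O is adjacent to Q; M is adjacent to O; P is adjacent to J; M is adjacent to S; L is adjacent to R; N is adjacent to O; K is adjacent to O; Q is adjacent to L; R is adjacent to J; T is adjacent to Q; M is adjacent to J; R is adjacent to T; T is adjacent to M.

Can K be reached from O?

Explore from O.
Distance 1: reach K, M, N, Q.
Found K.

Yes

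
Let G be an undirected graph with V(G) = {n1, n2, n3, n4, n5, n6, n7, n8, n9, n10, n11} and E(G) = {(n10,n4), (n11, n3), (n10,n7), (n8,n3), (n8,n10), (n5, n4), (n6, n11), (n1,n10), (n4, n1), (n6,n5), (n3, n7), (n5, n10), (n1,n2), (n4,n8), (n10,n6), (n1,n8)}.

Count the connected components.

2

From n1: component {n1, n2, n3, n4, n5, n6, n7, n8, n10, n11}.
From n9: component {n9}.
That's 2 components.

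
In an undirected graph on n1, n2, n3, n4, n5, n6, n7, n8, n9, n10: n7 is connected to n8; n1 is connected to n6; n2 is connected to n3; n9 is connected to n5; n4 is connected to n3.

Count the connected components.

From n1: component {n1, n6}.
From n2: component {n2, n3, n4}.
From n5: component {n5, n9}.
From n7: component {n7, n8}.
From n10: component {n10}.
That's 5 components.

5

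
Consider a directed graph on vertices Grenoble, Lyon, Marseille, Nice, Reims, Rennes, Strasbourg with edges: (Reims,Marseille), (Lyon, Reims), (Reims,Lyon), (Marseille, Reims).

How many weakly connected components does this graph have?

From Grenoble: component {Grenoble}.
From Lyon: component {Lyon, Marseille, Reims}.
From Nice: component {Nice}.
From Rennes: component {Rennes}.
From Strasbourg: component {Strasbourg}.
That's 5 components.

5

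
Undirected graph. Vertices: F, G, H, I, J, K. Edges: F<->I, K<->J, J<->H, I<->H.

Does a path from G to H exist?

G has no edges, so nothing is reachable from it.

No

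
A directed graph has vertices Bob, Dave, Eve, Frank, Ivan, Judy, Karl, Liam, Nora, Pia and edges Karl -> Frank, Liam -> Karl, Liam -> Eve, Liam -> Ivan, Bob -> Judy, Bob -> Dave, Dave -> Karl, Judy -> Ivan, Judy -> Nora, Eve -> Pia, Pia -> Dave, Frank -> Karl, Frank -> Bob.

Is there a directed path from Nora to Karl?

Nora has no outgoing edges, so nothing is reachable from it.

No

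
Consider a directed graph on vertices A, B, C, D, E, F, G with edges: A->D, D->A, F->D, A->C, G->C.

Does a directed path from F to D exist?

Yes

Explore from F.
Distance 1: reach D.
Found D.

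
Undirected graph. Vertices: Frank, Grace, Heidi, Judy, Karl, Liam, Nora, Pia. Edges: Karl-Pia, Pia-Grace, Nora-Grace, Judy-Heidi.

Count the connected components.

4

From Frank: component {Frank}.
From Grace: component {Grace, Karl, Nora, Pia}.
From Heidi: component {Heidi, Judy}.
From Liam: component {Liam}.
That's 4 components.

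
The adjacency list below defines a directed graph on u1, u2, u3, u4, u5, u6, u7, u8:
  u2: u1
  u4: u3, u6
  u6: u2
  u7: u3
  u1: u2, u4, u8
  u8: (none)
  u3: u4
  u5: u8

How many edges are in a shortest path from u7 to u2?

4

Distance 0: u7.
Distance 1: u3.
Distance 2: u4.
Distance 3: u6.
Distance 4: u2 — contains u2.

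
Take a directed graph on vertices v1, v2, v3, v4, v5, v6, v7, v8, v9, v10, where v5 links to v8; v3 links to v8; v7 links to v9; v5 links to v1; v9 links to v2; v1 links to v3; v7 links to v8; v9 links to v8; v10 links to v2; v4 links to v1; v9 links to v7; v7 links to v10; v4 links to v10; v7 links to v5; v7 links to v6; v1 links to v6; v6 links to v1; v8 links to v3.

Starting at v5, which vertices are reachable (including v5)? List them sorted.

Start at v5.
Its neighbours: v1, v8.
Then their neighbours: v3, v6.
Nothing further is reachable.

v1, v3, v5, v6, v8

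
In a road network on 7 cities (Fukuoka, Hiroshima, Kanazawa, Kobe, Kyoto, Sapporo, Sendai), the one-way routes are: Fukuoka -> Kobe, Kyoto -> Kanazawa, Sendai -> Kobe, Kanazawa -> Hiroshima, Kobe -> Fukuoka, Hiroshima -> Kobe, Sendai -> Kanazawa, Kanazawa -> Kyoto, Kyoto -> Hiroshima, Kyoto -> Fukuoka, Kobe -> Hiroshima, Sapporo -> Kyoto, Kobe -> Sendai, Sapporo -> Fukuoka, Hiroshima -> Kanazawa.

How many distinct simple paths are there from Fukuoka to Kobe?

Fukuoka→Kobe

1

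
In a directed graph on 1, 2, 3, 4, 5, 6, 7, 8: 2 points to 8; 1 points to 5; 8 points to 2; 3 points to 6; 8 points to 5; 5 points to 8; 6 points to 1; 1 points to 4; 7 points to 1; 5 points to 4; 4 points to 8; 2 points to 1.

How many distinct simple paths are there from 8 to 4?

3

8→2→1→4
8→2→1→5→4
8→5→4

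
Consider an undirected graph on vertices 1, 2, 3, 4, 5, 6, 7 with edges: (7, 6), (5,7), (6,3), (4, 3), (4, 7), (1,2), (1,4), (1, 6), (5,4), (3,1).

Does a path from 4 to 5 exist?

Yes

Explore from 4.
Distance 1: reach 1, 3, 5, 7.
Found 5.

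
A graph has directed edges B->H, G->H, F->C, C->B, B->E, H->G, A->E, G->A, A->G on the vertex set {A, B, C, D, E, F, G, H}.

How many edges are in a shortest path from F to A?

Distance 0: F.
Distance 1: C.
Distance 2: B.
Distance 3: E, H.
Distance 4: G.
Distance 5: A — contains A.

5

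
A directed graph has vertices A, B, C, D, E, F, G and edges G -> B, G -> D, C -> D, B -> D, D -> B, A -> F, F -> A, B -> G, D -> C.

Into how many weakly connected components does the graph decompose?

From A: component {A, F}.
From B: component {B, C, D, G}.
From E: component {E}.
That's 3 components.

3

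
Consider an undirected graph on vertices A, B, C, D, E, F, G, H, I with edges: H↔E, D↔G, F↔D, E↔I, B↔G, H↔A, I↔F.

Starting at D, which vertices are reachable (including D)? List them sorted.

Start at D.
Its neighbours: F, G.
Then their neighbours: B, I.
Then next layer: E.
Then next layer: H.
Then next layer: A.
Nothing further is reachable.

A, B, D, E, F, G, H, I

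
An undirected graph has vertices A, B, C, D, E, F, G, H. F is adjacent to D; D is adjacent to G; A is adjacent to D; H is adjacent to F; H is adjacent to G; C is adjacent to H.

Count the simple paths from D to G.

D–F–H–G
D–G

2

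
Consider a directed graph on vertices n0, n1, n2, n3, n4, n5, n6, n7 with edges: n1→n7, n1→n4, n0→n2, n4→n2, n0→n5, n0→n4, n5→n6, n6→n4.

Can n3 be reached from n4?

No

Explore from n4.
Distance 1: reach n2.
The search from n4 is exhausted; no directed path reaches n3.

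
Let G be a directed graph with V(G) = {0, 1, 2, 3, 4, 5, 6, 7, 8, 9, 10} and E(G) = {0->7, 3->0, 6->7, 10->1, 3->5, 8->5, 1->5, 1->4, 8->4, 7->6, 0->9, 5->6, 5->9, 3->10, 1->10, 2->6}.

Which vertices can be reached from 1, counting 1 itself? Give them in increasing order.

1, 4, 5, 6, 7, 9, 10

Start at 1.
Its neighbours: 4, 5, 10.
Then their neighbours: 6, 9.
Then next layer: 7.
Nothing further is reachable.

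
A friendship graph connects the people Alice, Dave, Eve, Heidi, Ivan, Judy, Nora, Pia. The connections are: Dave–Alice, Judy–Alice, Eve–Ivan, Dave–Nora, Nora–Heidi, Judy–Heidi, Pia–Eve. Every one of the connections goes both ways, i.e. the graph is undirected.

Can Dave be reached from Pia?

No

Explore from Pia.
Distance 1: reach Eve.
Distance 2: reach Ivan.
The search is exhausted without reaching Dave; it lies in a different component.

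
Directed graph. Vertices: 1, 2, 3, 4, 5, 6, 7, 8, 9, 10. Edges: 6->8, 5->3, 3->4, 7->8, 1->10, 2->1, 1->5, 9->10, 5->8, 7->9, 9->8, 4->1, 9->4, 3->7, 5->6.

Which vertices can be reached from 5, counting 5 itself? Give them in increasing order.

Start at 5.
Its neighbours: 3, 6, 8.
Then their neighbours: 4, 7.
Then next layer: 1, 9.
Then next layer: 10.
Nothing further is reachable.

1, 3, 4, 5, 6, 7, 8, 9, 10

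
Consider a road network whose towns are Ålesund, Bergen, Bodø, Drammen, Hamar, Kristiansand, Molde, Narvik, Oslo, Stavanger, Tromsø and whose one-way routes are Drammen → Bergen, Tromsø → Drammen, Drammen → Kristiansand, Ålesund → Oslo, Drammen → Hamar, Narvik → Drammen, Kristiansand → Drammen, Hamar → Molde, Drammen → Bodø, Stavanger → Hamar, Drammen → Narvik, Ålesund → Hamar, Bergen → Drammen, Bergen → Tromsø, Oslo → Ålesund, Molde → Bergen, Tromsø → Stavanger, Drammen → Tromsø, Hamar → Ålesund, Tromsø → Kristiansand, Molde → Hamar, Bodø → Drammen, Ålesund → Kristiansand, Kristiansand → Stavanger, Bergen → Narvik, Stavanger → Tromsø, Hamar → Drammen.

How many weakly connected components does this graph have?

From Ålesund: component {Ålesund, Bergen, Bodø, Drammen, Hamar, Kristiansand, Molde, Narvik, Oslo, Stavanger, Tromsø}.
That's 1 component.

1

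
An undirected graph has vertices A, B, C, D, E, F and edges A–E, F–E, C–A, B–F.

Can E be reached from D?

No

D has no edges, so nothing is reachable from it.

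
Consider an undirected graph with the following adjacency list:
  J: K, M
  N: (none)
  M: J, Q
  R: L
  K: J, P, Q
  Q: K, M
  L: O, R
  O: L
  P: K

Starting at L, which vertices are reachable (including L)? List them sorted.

Start at L.
Its neighbours: O, R.
Nothing further is reachable.

L, O, R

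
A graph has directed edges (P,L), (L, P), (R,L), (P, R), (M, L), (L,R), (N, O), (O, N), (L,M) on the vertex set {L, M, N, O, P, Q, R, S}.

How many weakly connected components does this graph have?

From L: component {L, M, P, R}.
From N: component {N, O}.
From Q: component {Q}.
From S: component {S}.
That's 4 components.

4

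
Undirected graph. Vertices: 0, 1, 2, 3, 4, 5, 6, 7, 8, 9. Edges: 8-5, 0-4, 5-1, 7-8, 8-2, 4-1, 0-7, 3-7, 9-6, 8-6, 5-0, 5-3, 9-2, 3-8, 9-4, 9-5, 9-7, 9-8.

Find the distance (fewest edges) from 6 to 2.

Distance 0: 6.
Distance 1: 8, 9.
Distance 2: 2, 3, 4, 5, 7 — contains 2.

2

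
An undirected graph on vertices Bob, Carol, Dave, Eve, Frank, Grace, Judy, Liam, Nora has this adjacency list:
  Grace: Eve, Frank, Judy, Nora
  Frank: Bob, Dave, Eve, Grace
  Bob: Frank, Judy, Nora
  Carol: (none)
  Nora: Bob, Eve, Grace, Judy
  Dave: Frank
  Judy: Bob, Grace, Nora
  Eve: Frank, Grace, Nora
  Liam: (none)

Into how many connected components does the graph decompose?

From Bob: component {Bob, Dave, Eve, Frank, Grace, Judy, Nora}.
From Carol: component {Carol}.
From Liam: component {Liam}.
That's 3 components.

3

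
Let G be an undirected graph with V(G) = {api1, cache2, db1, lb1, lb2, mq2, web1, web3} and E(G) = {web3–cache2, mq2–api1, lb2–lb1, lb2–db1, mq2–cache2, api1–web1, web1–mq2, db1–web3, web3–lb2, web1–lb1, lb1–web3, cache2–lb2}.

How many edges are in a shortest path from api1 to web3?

Distance 0: api1.
Distance 1: mq2, web1.
Distance 2: cache2, lb1.
Distance 3: lb2, web3 — contains web3.

3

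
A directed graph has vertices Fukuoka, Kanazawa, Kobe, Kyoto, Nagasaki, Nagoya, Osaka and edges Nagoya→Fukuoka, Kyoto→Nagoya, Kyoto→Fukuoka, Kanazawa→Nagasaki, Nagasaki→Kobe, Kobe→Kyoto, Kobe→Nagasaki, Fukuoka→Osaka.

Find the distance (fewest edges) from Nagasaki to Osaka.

4

Distance 0: Nagasaki.
Distance 1: Kobe.
Distance 2: Kyoto.
Distance 3: Fukuoka, Nagoya.
Distance 4: Osaka — contains Osaka.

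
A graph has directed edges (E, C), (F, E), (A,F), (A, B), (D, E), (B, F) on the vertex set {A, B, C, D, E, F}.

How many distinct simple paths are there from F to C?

F→E→C

1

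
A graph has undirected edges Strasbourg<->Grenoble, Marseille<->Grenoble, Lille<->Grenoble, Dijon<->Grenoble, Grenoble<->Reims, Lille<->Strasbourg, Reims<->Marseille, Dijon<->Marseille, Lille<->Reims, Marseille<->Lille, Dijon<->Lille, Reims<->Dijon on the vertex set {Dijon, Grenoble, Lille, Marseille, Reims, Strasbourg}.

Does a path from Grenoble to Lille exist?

Explore from Grenoble.
Distance 1: reach Dijon, Lille, Marseille, Reims, Strasbourg.
Found Lille.

Yes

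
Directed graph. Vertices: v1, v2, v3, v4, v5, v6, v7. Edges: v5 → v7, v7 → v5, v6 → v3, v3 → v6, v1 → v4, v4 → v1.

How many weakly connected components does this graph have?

From v1: component {v1, v4}.
From v2: component {v2}.
From v3: component {v3, v6}.
From v5: component {v5, v7}.
That's 4 components.

4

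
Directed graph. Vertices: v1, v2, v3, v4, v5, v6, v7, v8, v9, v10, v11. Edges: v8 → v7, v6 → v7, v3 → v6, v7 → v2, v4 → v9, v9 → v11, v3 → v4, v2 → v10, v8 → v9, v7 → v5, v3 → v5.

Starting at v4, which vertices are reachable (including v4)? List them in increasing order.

Start at v4.
Its neighbours: v9.
Then their neighbours: v11.
Nothing further is reachable.

v4, v9, v11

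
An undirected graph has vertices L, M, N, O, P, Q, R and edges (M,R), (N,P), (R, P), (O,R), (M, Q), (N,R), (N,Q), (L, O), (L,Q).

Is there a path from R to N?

Yes

Explore from R.
Distance 1: reach M, N, O, P.
Found N.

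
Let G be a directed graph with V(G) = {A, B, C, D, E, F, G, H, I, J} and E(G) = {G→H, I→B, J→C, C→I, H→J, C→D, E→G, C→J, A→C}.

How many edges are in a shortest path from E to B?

Distance 0: E.
Distance 1: G.
Distance 2: H.
Distance 3: J.
Distance 4: C.
Distance 5: D, I.
Distance 6: B — contains B.

6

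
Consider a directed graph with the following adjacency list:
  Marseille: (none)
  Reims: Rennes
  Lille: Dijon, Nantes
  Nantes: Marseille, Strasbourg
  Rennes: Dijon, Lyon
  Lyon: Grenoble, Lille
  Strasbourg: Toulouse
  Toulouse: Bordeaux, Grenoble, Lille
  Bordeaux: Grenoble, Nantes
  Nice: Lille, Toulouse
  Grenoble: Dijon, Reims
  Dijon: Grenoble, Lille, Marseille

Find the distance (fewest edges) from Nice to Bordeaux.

2

Distance 0: Nice.
Distance 1: Lille, Toulouse.
Distance 2: Bordeaux, Dijon, Grenoble, Nantes — contains Bordeaux.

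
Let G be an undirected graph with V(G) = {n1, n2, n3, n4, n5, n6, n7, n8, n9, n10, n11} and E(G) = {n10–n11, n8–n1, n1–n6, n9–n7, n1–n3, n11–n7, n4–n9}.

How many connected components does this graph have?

4

From n1: component {n1, n3, n6, n8}.
From n2: component {n2}.
From n4: component {n4, n7, n9, n10, n11}.
From n5: component {n5}.
That's 4 components.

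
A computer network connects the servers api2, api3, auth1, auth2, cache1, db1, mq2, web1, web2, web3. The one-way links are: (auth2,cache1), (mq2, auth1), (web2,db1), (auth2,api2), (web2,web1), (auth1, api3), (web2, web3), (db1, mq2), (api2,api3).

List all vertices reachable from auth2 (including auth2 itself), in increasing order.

api2, api3, auth2, cache1

Start at auth2.
Its neighbours: api2, cache1.
Then their neighbours: api3.
Nothing further is reachable.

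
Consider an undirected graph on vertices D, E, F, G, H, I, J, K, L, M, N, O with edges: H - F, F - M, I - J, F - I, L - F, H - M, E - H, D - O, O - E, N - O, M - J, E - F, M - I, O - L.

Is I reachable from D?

Explore from D.
Distance 1: reach O.
Distance 2: reach E, L, N.
Distance 3: reach F, H.
Distance 4: reach I, M.
Found I.

Yes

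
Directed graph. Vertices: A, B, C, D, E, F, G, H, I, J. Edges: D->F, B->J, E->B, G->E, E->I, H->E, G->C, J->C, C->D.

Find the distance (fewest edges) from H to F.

Distance 0: H.
Distance 1: E.
Distance 2: B, I.
Distance 3: J.
Distance 4: C.
Distance 5: D.
Distance 6: F — contains F.

6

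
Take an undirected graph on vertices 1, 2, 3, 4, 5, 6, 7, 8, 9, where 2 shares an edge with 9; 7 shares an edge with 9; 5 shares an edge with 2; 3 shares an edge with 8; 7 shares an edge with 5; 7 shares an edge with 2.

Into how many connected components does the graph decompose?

From 1: component {1}.
From 2: component {2, 5, 7, 9}.
From 3: component {3, 8}.
From 4: component {4}.
From 6: component {6}.
That's 5 components.

5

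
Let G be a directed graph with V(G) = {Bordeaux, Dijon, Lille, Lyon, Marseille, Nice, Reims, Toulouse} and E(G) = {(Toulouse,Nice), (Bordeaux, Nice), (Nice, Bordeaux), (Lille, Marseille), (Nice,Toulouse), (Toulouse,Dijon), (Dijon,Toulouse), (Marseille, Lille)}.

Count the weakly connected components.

From Bordeaux: component {Bordeaux, Dijon, Nice, Toulouse}.
From Lille: component {Lille, Marseille}.
From Lyon: component {Lyon}.
From Reims: component {Reims}.
That's 4 components.

4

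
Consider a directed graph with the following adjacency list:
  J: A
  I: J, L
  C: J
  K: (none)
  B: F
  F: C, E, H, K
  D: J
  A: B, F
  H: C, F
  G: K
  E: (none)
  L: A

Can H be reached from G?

No

Explore from G.
Distance 1: reach K.
The search from G is exhausted; no directed path reaches H.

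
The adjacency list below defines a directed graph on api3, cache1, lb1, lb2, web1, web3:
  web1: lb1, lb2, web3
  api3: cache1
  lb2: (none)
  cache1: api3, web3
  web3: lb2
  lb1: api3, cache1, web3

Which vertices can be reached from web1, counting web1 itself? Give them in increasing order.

Start at web1.
Its neighbours: lb1, lb2, web3.
Then their neighbours: api3, cache1.
Every vertex is now reached.

api3, cache1, lb1, lb2, web1, web3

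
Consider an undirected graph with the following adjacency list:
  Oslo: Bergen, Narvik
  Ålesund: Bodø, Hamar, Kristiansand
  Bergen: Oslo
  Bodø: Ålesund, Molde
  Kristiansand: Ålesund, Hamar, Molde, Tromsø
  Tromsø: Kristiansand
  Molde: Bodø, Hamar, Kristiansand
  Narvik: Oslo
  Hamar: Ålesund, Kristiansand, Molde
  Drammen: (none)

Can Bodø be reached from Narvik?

Explore from Narvik.
Distance 1: reach Oslo.
Distance 2: reach Bergen.
The search is exhausted without reaching Bodø; it lies in a different component.

No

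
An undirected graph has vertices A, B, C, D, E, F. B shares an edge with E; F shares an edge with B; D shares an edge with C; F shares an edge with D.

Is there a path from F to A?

No

Explore from F.
Distance 1: reach B, D.
Distance 2: reach C, E.
The search is exhausted without reaching A; it lies in a different component.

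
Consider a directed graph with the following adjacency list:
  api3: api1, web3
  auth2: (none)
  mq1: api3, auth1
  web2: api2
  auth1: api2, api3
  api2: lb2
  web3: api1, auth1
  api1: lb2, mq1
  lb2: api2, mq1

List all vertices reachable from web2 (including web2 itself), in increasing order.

Start at web2.
Its neighbours: api2.
Then their neighbours: lb2.
Then next layer: mq1.
Then next layer: api3, auth1.
Then next layer: api1, web3.
Nothing further is reachable.

api1, api2, api3, auth1, lb2, mq1, web2, web3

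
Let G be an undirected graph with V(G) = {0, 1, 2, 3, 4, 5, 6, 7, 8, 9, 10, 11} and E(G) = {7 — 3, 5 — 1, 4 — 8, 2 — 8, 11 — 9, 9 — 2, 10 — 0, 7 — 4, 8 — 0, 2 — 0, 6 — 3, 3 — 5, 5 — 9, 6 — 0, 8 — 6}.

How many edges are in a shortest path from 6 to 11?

Distance 0: 6.
Distance 1: 0, 3, 8.
Distance 2: 2, 4, 5, 7, 10.
Distance 3: 1, 9.
Distance 4: 11 — contains 11.

4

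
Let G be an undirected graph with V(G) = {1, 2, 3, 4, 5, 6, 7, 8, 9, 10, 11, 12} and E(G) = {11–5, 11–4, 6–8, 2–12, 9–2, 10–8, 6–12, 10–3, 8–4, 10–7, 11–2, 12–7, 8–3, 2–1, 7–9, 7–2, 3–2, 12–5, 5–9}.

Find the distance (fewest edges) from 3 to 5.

3

Distance 0: 3.
Distance 1: 2, 8, 10.
Distance 2: 1, 4, 6, 7, 9, 11, 12.
Distance 3: 5 — contains 5.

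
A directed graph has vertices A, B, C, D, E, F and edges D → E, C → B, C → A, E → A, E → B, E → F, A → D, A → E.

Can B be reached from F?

No

F has no outgoing edges, so nothing is reachable from it.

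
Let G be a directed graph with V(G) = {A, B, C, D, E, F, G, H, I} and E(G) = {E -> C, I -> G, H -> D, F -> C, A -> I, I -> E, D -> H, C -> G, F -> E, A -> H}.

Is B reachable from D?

Explore from D.
Distance 1: reach H.
The search from D is exhausted; no directed path reaches B.

No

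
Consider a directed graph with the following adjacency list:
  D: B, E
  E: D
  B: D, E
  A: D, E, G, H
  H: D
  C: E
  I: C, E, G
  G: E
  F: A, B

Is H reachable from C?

No

Explore from C.
Distance 1: reach E.
Distance 2: reach D.
Distance 3: reach B.
The search from C is exhausted; no directed path reaches H.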